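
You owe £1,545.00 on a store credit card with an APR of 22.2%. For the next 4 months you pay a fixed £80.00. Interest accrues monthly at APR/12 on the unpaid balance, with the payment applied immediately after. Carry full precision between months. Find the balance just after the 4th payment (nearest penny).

Monthly rate r = 22.2%/12 = 1.85% = 0.0185.
Each month: B ← B·(1+r) − £80.00.
Month 1: interest £28.58; balance after payment £1,493.58.
Month 2: interest £27.63; balance after payment £1,441.21.
Month 3: interest £26.66; balance after payment £1,387.88.
Month 4: interest £25.68; balance after payment £1,333.55.

£1,333.55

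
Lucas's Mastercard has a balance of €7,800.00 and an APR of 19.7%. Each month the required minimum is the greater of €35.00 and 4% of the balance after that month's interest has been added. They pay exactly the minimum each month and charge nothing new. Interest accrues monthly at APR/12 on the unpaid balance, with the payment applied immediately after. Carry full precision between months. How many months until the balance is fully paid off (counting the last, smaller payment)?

Monthly rate r = 19.7%/12 = 1.64167% = 0.0164167.
While 4% of the post-interest balance exceeds €35.00, each month B ← (B·(1+r))·(1 − 0.04), i.e. B shrinks by the factor (1+r)·0.96 = 0.97576.
This holds for months 1–90. Entering month 91 the balance is €856.97; 4% of the post-interest balance is now below €35.00, so the flat €35.00 minimum applies from here.
From month 91 a fixed €35.00 at rate r clears €856.97 in 32 more payments. Total: 90 + 32 = 122 months.

122 months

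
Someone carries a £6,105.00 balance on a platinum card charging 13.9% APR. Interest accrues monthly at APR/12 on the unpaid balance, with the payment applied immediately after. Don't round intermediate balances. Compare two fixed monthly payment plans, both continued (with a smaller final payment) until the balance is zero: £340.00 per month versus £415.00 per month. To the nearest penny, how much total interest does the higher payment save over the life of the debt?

Monthly rate r = 13.9%/12 = 1.15833% = 0.0115833.
At £340.00/mo: n = ⌈−ln(1 − rB₀/P)/ln(1+r)⌉ = 21 payments (last £84.35); total interest = total paid − £6,105.00 = £779.35.
At £415.00/mo: 17 payments (last £92.09); total interest £627.09.
Interest saved = £779.35 − £627.09 = £152.26.

£152.26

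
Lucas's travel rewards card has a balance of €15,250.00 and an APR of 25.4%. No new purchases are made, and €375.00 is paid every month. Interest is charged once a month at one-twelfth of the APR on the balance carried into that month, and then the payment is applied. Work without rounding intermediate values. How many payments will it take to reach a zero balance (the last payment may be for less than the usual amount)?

95 payments

Monthly rate r = 25.4%/12 = 2.11667% = 0.0211667.
Recurrence: B ← B·(1+r) − €375.00.
Month 1: interest €322.79; balance after payment €15,197.79.
Month 2: interest €321.69; balance after payment €15,144.48.
Closed form: n = −ln(1 − rB₀/P)/ln(1+r) = −ln(0.13922)/ln(1.02117) ≈ 94.133, so the balance reaches zero during payment 95.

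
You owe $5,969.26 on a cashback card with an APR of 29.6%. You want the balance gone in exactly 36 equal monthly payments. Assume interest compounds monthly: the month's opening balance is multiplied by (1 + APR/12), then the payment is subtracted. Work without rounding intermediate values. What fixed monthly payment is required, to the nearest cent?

$252.10

Monthly rate r = 29.6%/12 = 2.46667% = 0.0246667.
Level-payment amortization: P = B₀·r / (1 − (1+r)^(−n)) = 5969.26·0.0246667 / (1 − 1.02467^(−36)).
Denominator 1 − (1+r)^(−36) = 0.584064397.
P = 147.242 / 0.584064397 ≈ 252.10.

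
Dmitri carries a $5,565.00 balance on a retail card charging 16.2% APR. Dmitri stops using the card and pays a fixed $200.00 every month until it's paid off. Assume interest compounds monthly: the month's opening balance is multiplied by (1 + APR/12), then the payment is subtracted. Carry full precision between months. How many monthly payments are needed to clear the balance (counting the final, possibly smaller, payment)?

36 months

Monthly rate r = 16.2%/12 = 1.35% = 0.0135.
Recurrence: B ← B·(1+r) − $200.00.
Month 1: interest $75.13; balance after payment $5,440.13.
Month 2: interest $73.44; balance after payment $5,313.57.
Closed form: n = −ln(1 − rB₀/P)/ln(1+r) = −ln(0.62436)/ln(1.0135) ≈ 35.126, so the balance reaches zero during payment 36.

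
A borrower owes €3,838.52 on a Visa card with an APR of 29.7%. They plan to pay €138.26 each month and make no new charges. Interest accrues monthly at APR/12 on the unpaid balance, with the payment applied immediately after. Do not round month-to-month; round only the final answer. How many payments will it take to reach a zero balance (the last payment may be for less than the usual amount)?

48 months

Monthly rate r = 29.7%/12 = 2.475% = 0.02475.
Recurrence: B ← B·(1+r) − €138.26.
Month 1: interest €95.00; balance after payment €3,795.26.
Month 2: interest €93.93; balance after payment €3,750.94.
Closed form: n = −ln(1 − rB₀/P)/ln(1+r) = −ln(0.31286)/ln(1.02475) ≈ 47.528, so the balance reaches zero during payment 48.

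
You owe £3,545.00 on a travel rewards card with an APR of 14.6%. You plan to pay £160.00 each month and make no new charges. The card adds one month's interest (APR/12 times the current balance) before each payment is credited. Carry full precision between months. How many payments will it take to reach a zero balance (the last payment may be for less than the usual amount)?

Monthly rate r = 14.6%/12 = 1.21667% = 0.0121667.
Recurrence: B ← B·(1+r) − £160.00.
Month 1: interest £43.13; balance after payment £3,428.13.
Month 2: interest £41.71; balance after payment £3,309.84.
Closed form: n = −ln(1 − rB₀/P)/ln(1+r) = −ln(0.73043)/ln(1.01217) ≈ 25.975, so the balance reaches zero during payment 26.

26 payments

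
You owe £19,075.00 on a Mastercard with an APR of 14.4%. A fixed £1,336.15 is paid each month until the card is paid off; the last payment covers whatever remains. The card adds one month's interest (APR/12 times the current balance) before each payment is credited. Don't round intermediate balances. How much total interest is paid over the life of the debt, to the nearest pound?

Monthly rate r = 14.4%/12 = 1.2% = 0.012.
Payoff takes n = ⌈−ln(1 − rB₀/P)/ln(1+r)⌉ = ⌈15.753⌉ = 16 payments; the last is £1,007.84.
Total paid = 15·£1,336.15 + £1,007.84 = £21,050.09.
Total interest = total paid − principal = £21,050.09 − £19,075.00 = £1,975.09.

£1,975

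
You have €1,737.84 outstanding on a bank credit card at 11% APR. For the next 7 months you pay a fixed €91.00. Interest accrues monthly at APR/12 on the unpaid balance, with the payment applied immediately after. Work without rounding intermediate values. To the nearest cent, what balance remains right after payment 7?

Monthly rate r = 11%/12 = 0.916667% = 0.00916667.
Each month: B ← B·(1+r) − €91.00.
Month 1: interest €15.93; balance after payment €1,662.77.
Month 2: interest €15.24; balance after payment €1,587.01.
Month 3: interest €14.55; balance after payment €1,510.56.
Month 4: interest €13.85; balance after payment €1,433.41.
Month 5: interest €13.14; balance after payment €1,355.55.
Month 6: interest €12.43; balance after payment €1,276.97.
Month 7: interest €11.71; balance after payment €1,197.68.

€1,197.68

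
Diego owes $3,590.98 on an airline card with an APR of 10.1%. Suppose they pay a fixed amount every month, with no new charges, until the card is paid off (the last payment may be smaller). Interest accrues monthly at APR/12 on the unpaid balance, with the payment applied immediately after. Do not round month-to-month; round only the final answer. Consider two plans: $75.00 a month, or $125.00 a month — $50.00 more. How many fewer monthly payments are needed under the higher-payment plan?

Monthly rate r = 10.1%/12 = 0.841667% = 0.00841667.
At $75.00/mo: n = ⌈−ln(1 − rB₀/P)/ln(1+r)⌉ = 62 payments (last $40.79); total interest = total paid − $3,590.98 = $1,024.81.
At $125.00/mo: 34 payments (last $3.16); total interest $537.18.
Payments saved = 62 − 34 = 28.

28 fewer payments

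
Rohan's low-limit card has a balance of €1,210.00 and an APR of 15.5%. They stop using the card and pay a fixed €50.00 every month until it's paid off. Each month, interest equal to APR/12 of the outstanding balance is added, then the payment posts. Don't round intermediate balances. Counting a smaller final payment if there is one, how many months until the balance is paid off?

Monthly rate r = 15.5%/12 = 1.29167% = 0.0129167.
Recurrence: B ← B·(1+r) − €50.00.
Month 1: interest €15.63; balance after payment €1,175.63.
Month 2: interest €15.19; balance after payment €1,140.81.
Closed form: n = −ln(1 − rB₀/P)/ln(1+r) = −ln(0.68742)/ln(1.01292) ≈ 29.205, so the balance reaches zero during payment 30.

30 payments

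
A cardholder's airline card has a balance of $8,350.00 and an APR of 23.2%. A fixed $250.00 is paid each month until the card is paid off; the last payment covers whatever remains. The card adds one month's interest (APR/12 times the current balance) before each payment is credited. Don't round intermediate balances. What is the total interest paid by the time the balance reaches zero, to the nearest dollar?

$5,198

Monthly rate r = 23.2%/12 = 1.93333% = 0.0193333.
Payoff takes n = ⌈−ln(1 − rB₀/P)/ln(1+r)⌉ = ⌈54.192⌉ = 55 payments; the last is $48.27.
Total paid = 54·$250.00 + $48.27 = $13,548.27.
Total interest = total paid − principal = $13,548.27 − $8,350.00 = $5,198.27.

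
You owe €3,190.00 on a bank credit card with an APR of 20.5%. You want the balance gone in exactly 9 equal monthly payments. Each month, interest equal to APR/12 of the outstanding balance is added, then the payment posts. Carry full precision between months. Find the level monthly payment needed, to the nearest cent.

Monthly rate r = 20.5%/12 = 1.70833% = 0.0170833.
Level-payment amortization: P = B₀·r / (1 − (1+r)^(−n)) = 3190.00·0.0170833 / (1 − 1.01708^(−9)).
Denominator 1 − (1+r)^(−9) = 0.141399453.
P = 54.4958 / 0.141399453 ≈ 385.40.

€385.40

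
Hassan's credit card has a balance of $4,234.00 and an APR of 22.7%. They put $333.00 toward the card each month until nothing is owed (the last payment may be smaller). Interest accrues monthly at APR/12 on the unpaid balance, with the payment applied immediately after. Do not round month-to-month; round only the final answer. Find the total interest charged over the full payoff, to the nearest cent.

$655.45

Monthly rate r = 22.7%/12 = 1.89167% = 0.0189167.
Payoff takes n = ⌈−ln(1 − rB₀/P)/ln(1+r)⌉ = ⌈14.681⌉ = 15 payments; the last is $227.45.
Total paid = 14·$333.00 + $227.45 = $4,889.45.
Total interest = total paid − principal = $4,889.45 − $4,234.00 = $655.45.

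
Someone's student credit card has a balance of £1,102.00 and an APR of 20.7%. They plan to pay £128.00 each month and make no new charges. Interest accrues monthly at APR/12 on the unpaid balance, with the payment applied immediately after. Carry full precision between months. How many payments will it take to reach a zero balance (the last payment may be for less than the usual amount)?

10 payments

Monthly rate r = 20.7%/12 = 1.725% = 0.01725.
Recurrence: B ← B·(1+r) − £128.00.
Month 1: interest £19.01; balance after payment £993.01.
Month 2: interest £17.13; balance after payment £882.14.
Closed form: n = −ln(1 − rB₀/P)/ln(1+r) = −ln(0.85149)/ln(1.01725) ≈ 9.400, so the balance reaches zero during payment 10.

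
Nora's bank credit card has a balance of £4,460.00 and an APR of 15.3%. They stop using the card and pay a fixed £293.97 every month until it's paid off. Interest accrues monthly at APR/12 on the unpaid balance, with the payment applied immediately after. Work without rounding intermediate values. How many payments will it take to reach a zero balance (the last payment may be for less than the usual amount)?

Monthly rate r = 15.3%/12 = 1.275% = 0.01275.
Recurrence: B ← B·(1+r) − £293.97.
Month 1: interest £56.87; balance after payment £4,222.89.
Month 2: interest £53.84; balance after payment £3,982.77.
Closed form: n = −ln(1 − rB₀/P)/ln(1+r) = −ln(0.80656)/ln(1.01275) ≈ 16.968, so the balance reaches zero during payment 17.

17 months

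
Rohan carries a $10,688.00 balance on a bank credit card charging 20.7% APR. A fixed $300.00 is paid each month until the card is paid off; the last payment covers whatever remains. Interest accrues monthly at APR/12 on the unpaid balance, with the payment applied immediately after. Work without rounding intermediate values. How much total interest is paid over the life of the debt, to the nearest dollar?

Monthly rate r = 20.7%/12 = 1.725% = 0.01725.
Payoff takes n = ⌈−ln(1 − rB₀/P)/ln(1+r)⌉ = ⌈55.743⌉ = 56 payments; the last is $223.43.
Total paid = 55·$300.00 + $223.43 = $16,723.43.
Total interest = total paid − principal = $16,723.43 − $10,688.00 = $6,035.43.

$6,035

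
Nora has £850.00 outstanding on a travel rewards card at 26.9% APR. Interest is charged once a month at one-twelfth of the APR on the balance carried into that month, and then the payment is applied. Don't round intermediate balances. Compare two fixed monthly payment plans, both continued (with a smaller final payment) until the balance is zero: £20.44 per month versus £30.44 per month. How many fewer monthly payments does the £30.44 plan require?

77 fewer payments

Monthly rate r = 26.9%/12 = 2.24167% = 0.0224167.
At £20.44/mo: n = ⌈−ln(1 − rB₀/P)/ln(1+r)⌉ = 122 payments (last £8.10); total interest = total paid − £850.00 = £1,631.34.
At £30.44/mo: 45 payments (last £10.99); total interest £500.35.
Payments saved = 122 − 45 = 77.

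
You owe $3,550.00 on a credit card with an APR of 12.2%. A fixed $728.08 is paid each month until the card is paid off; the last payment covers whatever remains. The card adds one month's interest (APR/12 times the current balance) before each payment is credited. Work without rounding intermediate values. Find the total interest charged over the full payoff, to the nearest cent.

Monthly rate r = 12.2%/12 = 1.01667% = 0.0101667.
Payoff takes n = ⌈−ln(1 − rB₀/P)/ln(1+r)⌉ = ⌈5.026⌉ = 6 payments; the last is $19.18.
Total paid = 5·$728.08 + $19.18 = $3,659.58.
Total interest = total paid − principal = $3,659.58 − $3,550.00 = $109.58.

$109.58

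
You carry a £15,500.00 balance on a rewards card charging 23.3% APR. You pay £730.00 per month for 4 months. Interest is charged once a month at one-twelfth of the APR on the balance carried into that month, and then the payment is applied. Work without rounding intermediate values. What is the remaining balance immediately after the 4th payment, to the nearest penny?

£13,733.20

Monthly rate r = 23.3%/12 = 1.94167% = 0.0194167.
Each month: B ← B·(1+r) − £730.00.
Month 1: interest £300.96; balance after payment £15,070.96.
Month 2: interest £292.63; balance after payment £14,633.59.
Month 3: interest £284.14; balance after payment £14,187.72.
Month 4: interest £275.48; balance after payment £13,733.20.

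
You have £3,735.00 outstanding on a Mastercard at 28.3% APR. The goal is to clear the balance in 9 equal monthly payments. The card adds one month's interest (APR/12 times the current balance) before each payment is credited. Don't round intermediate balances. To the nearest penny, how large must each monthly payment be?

£465.46

Monthly rate r = 28.3%/12 = 2.35833% = 0.0235833.
Level-payment amortization: P = B₀·r / (1 − (1+r)^(−n)) = 3735.00·0.0235833 / (1 − 1.02358^(−9)).
Denominator 1 − (1+r)^(−9) = 0.189242177.
P = 88.0838 / 0.189242177 ≈ 465.46.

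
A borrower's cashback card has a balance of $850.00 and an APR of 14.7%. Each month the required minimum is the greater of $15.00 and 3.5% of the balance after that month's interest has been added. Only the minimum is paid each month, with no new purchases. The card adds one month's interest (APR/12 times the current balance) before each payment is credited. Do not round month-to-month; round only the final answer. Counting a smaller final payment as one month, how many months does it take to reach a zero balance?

65 months

Monthly rate r = 14.7%/12 = 1.225% = 0.01225.
While 3.5% of the post-interest balance exceeds $15.00, each month B ← (B·(1+r))·(1 − 0.035), i.e. B shrinks by the factor (1+r)·0.965 = 0.97682.
This holds for months 1–30. Entering month 31 the balance is $420.60; 3.5% of the post-interest balance is now below $15.00, so the flat $15.00 minimum applies from here.
From month 31 a fixed $15.00 at rate r clears $420.60 in 35 more payments. Total: 30 + 35 = 65 months.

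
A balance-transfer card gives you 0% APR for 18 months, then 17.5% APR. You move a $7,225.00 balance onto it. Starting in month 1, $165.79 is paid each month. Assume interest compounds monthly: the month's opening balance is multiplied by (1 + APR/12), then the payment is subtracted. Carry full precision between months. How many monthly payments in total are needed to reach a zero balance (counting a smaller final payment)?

Promo months 1–18 at r₀ = 0%/12 = 0; months 19+ at r₁ = 17.5%/12 = 0.0145833.
After month 18 (no interest yet): B = $7,225.00 − 18·$165.79 = $4,240.78.
Then at r₁ with $165.79/mo: n₂ = −ln(1 − r₁·B/P)/ln(1+r₁) ≈ 32.25 → 33 more payments.

51 payments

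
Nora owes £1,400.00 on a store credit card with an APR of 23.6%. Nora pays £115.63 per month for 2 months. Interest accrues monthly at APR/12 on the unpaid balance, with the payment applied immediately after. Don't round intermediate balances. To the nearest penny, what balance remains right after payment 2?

£1,222.07

Monthly rate r = 23.6%/12 = 1.96667% = 0.0196667.
Each month: B ← B·(1+r) − £115.63.
Month 1: interest £27.53; balance after payment £1,311.90.
Month 2: interest £25.80; balance after payment £1,222.07.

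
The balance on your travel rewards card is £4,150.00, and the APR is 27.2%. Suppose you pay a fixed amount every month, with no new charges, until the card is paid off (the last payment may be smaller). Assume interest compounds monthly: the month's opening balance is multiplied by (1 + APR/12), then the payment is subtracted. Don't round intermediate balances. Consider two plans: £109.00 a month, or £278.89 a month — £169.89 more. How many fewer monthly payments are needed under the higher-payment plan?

Monthly rate r = 27.2%/12 = 2.26667% = 0.0226667.
At £109.00/mo: n = ⌈−ln(1 − rB₀/P)/ln(1+r)⌉ = 89 payments (last £74.94); total interest = total paid − £4,150.00 = £5,516.94.
At £278.89/mo: 19 payments (last £99.92); total interest £969.94.
Payments saved = 89 − 19 = 70.

70 fewer payments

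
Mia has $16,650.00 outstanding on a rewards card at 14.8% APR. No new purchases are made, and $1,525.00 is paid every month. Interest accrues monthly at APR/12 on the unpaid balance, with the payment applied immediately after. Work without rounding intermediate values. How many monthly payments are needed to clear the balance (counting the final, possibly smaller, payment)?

Monthly rate r = 14.8%/12 = 1.23333% = 0.0123333.
Recurrence: B ← B·(1+r) − $1,525.00.
Month 1: interest $205.35; balance after payment $15,330.35.
Month 2: interest $189.07; balance after payment $13,994.42.
Closed form: n = −ln(1 − rB₀/P)/ln(1+r) = −ln(0.86534)/ln(1.01233) ≈ 11.799, so the balance reaches zero during payment 12.

12 payments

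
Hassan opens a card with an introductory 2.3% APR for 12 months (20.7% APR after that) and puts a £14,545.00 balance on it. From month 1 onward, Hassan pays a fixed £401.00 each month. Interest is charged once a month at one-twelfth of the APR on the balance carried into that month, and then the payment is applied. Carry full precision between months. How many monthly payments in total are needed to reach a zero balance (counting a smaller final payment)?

45 payments

Promo months 1–12 at r₀ = 2.3%/12 = 0.00191667; months 13+ at r₁ = 20.7%/12 = 0.01725.
After month 12: iterate B ← B·(1+r₀) − £401.00 for 12 months → £10,020.03.
Then at r₁ with £401.00/mo: n₂ = −ln(1 − r₁·B/P)/ln(1+r₁) ≈ 32.97 → 33 more payments.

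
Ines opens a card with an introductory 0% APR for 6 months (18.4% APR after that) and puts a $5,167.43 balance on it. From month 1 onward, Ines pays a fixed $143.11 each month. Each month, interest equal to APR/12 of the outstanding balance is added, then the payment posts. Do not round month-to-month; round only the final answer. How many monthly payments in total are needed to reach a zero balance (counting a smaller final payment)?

47 payments

Promo months 1–6 at r₀ = 0%/12 = 0; months 7+ at r₁ = 18.4%/12 = 0.0153333.
After month 6 (no interest yet): B = $5,167.43 − 6·$143.11 = $4,308.77.
Then at r₁ with $143.11/mo: n₂ = −ln(1 − r₁·B/P)/ln(1+r₁) ≈ 40.70 → 41 more payments.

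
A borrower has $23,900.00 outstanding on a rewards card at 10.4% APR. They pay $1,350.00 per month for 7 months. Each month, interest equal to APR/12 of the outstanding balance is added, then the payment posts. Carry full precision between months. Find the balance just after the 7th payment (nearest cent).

$15,688.90

Monthly rate r = 10.4%/12 = 0.866667% = 0.00866667.
Each month: B ← B·(1+r) − $1,350.00.
Month 1: interest $207.13; balance after payment $22,757.13.
Month 2: interest $197.23; balance after payment $21,604.36.
Month 3: interest $187.24; balance after payment $20,441.60.
Month 4: interest $177.16; balance after payment $19,268.76.
Month 5: interest $167.00; balance after payment $18,085.76.
Month 6: interest $156.74; balance after payment $16,892.50.
Month 7: interest $146.40; balance after payment $15,688.90.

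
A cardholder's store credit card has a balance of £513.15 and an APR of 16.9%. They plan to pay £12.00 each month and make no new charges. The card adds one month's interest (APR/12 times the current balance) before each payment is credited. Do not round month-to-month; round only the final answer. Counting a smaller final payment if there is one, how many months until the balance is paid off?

66 months

Monthly rate r = 16.9%/12 = 1.40833% = 0.0140833.
Recurrence: B ← B·(1+r) − £12.00.
Month 1: interest £7.23; balance after payment £508.38.
Month 2: interest £7.16; balance after payment £503.54.
Closed form: n = −ln(1 − rB₀/P)/ln(1+r) = −ln(0.39776)/ln(1.01408) ≈ 65.920, so the balance reaches zero during payment 66.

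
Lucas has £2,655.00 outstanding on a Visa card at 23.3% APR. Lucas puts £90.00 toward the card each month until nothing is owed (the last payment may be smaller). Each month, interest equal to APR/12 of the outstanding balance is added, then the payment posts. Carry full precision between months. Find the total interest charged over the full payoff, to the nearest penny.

Monthly rate r = 23.3%/12 = 1.94167% = 0.0194167.
Payoff takes n = ⌈−ln(1 − rB₀/P)/ln(1+r)⌉ = ⌈44.226⌉ = 45 payments; the last is £20.46.
Total paid = 44·£90.00 + £20.46 = £3,980.46.
Total interest = total paid − principal = £3,980.46 − £2,655.00 = £1,325.46.

£1,325.46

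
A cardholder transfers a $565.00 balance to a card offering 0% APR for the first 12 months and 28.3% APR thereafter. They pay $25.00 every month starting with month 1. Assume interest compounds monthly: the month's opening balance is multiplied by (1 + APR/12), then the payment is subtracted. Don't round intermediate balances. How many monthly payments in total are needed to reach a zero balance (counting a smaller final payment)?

Promo months 1–12 at r₀ = 0%/12 = 0; months 13+ at r₁ = 28.3%/12 = 0.0235833.
After month 12 (no interest yet): B = $565.00 − 12·$25.00 = $265.00.
Then at r₁ with $25.00/mo: n₂ = −ln(1 − r₁·B/P)/ln(1+r₁) ≈ 12.34 → 13 more payments.

25 months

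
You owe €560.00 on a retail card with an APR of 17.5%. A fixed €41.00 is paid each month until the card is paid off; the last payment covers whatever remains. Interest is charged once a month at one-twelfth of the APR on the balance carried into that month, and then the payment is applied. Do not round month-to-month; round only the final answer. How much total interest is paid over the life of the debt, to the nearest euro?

€69

Monthly rate r = 17.5%/12 = 1.45833% = 0.0145833.
Payoff takes n = ⌈−ln(1 − rB₀/P)/ln(1+r)⌉ = ⌈15.342⌉ = 16 payments; the last is €14.11.
Total paid = 15·€41.00 + €14.11 = €629.11.
Total interest = total paid − principal = €629.11 − €560.00 = €69.11.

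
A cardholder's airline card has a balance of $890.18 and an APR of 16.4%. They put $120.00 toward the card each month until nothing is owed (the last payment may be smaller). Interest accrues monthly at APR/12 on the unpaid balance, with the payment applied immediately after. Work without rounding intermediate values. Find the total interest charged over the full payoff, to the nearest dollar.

Monthly rate r = 16.4%/12 = 1.36667% = 0.0136667.
Payoff takes n = ⌈−ln(1 − rB₀/P)/ln(1+r)⌉ = ⌈7.875⌉ = 8 payments; the last is $105.09.
Total paid = 7·$120.00 + $105.09 = $945.09.
Total interest = total paid − principal = $945.09 − $890.18 = $54.91.

$55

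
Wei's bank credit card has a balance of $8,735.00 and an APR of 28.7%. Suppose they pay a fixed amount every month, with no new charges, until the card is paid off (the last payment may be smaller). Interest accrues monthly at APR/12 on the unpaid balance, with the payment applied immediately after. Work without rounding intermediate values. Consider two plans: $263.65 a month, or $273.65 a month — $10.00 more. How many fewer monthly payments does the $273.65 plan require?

Monthly rate r = 28.7%/12 = 2.39167% = 0.0239167.
At $263.65/mo: n = ⌈−ln(1 − rB₀/P)/ln(1+r)⌉ = 67 payments (last $136.27); total interest = total paid − $8,735.00 = $8,802.17.
At $273.65/mo: 61 payments (last $270.89); total interest $7,954.89.
Payments saved = 67 − 61 = 6.

6 fewer payments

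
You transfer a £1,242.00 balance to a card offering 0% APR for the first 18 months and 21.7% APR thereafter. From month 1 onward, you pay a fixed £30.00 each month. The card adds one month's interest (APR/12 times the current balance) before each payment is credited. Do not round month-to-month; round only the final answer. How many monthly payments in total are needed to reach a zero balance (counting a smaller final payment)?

Promo months 1–18 at r₀ = 0%/12 = 0; months 19+ at r₁ = 21.7%/12 = 0.0180833.
After month 18 (no interest yet): B = £1,242.00 − 18·£30.00 = £702.00.
Then at r₁ with £30.00/mo: n₂ = −ln(1 − r₁·B/P)/ln(1+r₁) ≈ 30.70 → 31 more payments.

49 months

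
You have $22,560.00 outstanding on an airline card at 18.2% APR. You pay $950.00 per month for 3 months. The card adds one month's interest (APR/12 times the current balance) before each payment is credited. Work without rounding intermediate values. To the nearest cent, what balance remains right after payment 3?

$20,708.68

Monthly rate r = 18.2%/12 = 1.51667% = 0.0151667.
Each month: B ← B·(1+r) − $950.00.
Month 1: interest $342.16; balance after payment $21,952.16.
Month 2: interest $332.94; balance after payment $21,335.10.
Month 3: interest $323.58; balance after payment $20,708.68.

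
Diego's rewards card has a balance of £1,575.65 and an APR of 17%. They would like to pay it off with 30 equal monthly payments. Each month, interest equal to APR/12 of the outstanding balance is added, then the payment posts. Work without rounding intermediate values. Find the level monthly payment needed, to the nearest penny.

Monthly rate r = 17%/12 = 1.41667% = 0.0141667.
Level-payment amortization: P = B₀·r / (1 − (1+r)^(−n)) = 1575.65·0.0141667 / (1 − 1.01417^(−30)).
Denominator 1 − (1+r)^(−30) = 0.344277578.
P = 22.3217 / 0.344277578 ≈ 64.84.

£64.84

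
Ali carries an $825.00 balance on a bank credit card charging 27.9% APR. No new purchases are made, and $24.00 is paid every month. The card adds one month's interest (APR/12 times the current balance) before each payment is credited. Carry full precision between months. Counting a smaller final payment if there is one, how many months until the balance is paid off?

70 payments

Monthly rate r = 27.9%/12 = 2.325% = 0.02325.
Recurrence: B ← B·(1+r) − $24.00.
Month 1: interest $19.18; balance after payment $820.18.
Month 2: interest $19.07; balance after payment $815.25.
Closed form: n = −ln(1 − rB₀/P)/ln(1+r) = −ln(0.20078)/ln(1.02325) ≈ 69.855, so the balance reaches zero during payment 70.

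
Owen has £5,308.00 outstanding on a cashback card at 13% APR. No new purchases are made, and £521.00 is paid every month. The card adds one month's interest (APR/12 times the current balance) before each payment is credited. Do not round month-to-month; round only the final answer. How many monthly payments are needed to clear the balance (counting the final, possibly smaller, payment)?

11 payments

Monthly rate r = 13%/12 = 1.08333% = 0.0108333.
Recurrence: B ← B·(1+r) − £521.00.
Month 1: interest £57.50; balance after payment £4,844.50.
Month 2: interest £52.48; balance after payment £4,375.99.
Closed form: n = −ln(1 − rB₀/P)/ln(1+r) = −ln(0.88963)/ln(1.01083) ≈ 10.854, so the balance reaches zero during payment 11.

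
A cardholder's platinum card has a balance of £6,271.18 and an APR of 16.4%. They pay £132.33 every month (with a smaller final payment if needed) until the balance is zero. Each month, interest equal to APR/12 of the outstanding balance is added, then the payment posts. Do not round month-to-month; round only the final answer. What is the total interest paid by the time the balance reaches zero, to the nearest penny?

Monthly rate r = 16.4%/12 = 1.36667% = 0.0136667.
Payoff takes n = ⌈−ln(1 − rB₀/P)/ln(1+r)⌉ = ⌈76.851⌉ = 77 payments; the last is £112.74.
Total paid = 76·£132.33 + £112.74 = £10,169.82.
Total interest = total paid − principal = £10,169.82 − £6,271.18 = £3,898.64.

£3,898.64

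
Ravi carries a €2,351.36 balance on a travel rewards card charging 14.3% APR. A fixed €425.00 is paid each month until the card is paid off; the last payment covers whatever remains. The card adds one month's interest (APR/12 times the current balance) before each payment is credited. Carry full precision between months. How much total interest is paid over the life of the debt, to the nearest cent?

Monthly rate r = 14.3%/12 = 1.19167% = 0.0119167.
Payoff takes n = ⌈−ln(1 − rB₀/P)/ln(1+r)⌉ = ⌈5.757⌉ = 6 payments; the last is €322.38.
Total paid = 5·€425.00 + €322.38 = €2,447.38.
Total interest = total paid − principal = €2,447.38 − €2,351.36 = €96.02.

€96.02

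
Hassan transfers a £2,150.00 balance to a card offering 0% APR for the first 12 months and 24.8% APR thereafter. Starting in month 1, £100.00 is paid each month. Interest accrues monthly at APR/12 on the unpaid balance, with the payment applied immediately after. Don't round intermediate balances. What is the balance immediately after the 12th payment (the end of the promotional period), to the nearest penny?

Promo months 1–12 at r₀ = 0%/12 = 0; months 13+ at r₁ = 24.8%/12 = 0.0206667.
After month 12 (no interest yet): B = £2,150.00 − 12·£100.00 = £950.00.

£950.00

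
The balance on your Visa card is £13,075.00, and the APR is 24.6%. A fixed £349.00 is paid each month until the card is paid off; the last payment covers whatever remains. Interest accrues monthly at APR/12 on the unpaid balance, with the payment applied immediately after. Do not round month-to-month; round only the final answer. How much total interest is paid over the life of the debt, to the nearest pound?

Monthly rate r = 24.6%/12 = 2.05% = 0.0205.
Payoff takes n = ⌈−ln(1 − rB₀/P)/ln(1+r)⌉ = ⌈72.001⌉ = 73 payments; the last is £0.19.
Total paid = 72·£349.00 + £0.19 = £25,128.19.
Total interest = total paid − principal = £25,128.19 − £13,075.00 = £12,053.19.

£12,053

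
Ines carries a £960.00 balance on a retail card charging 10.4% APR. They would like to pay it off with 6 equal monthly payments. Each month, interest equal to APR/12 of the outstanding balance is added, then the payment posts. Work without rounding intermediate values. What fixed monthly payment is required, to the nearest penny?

£164.89

Monthly rate r = 10.4%/12 = 0.866667% = 0.00866667.
Level-payment amortization: P = B₀·r / (1 − (1+r)^(−n)) = 960.00·0.00866667 / (1 − 1.00867^(−6)).
Denominator 1 − (1+r)^(−6) = 0.0504584219.
P = 8.32 / 0.0504584219 ≈ 164.89.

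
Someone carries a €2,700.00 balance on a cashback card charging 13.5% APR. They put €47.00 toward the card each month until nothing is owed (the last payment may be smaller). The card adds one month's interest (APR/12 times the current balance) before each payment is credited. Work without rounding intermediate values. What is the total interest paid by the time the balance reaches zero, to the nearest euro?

€1,666

Monthly rate r = 13.5%/12 = 1.125% = 0.01125.
Payoff takes n = ⌈−ln(1 − rB₀/P)/ln(1+r)⌉ = ⌈92.896⌉ = 93 payments; the last is €42.12.
Total paid = 92·€47.00 + €42.12 = €4,366.12.
Total interest = total paid − principal = €4,366.12 − €2,700.00 = €1,666.12.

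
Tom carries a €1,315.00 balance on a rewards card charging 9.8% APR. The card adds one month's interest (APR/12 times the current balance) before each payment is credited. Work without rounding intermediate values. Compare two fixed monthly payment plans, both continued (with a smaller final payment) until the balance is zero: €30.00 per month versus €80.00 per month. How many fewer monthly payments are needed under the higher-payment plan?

Monthly rate r = 9.8%/12 = 0.816667% = 0.00816667.
At €30.00/mo: n = ⌈−ln(1 − rB₀/P)/ln(1+r)⌉ = 55 payments (last €14.47); total interest = total paid − €1,315.00 = €319.47.
At €80.00/mo: 18 payments (last €57.88); total interest €102.88.
Payments saved = 55 − 18 = 37.

37 fewer payments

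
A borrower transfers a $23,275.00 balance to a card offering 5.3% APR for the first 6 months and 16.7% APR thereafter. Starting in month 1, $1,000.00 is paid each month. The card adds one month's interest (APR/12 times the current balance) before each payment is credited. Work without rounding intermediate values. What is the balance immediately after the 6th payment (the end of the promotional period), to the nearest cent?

$17,832.00

Promo months 1–6 at r₀ = 5.3%/12 = 0.00441667; months 7+ at r₁ = 16.7%/12 = 0.0139167.
After month 6: iterate B ← B·(1+r₀) − $1,000.00 for 6 months → $17,832.00.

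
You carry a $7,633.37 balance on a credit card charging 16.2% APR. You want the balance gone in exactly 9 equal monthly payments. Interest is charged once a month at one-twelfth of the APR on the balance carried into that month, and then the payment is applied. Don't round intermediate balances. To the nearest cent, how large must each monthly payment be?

Monthly rate r = 16.2%/12 = 1.35% = 0.0135.
Level-payment amortization: P = B₀·r / (1 − (1+r)^(−n)) = 7633.37·0.0135 / (1 − 1.0135^(−9)).
Denominator 1 − (1+r)^(−9) = 0.11368883.
P = 103.05 / 0.11368883 ≈ 906.43.

$906.43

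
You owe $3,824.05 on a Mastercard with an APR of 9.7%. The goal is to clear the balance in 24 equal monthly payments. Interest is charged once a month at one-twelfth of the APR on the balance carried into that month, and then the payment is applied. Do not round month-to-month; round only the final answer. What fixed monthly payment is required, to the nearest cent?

$175.93

Monthly rate r = 9.7%/12 = 0.808333% = 0.00808333.
Level-payment amortization: P = B₀·r / (1 − (1+r)^(−n)) = 3824.05·0.00808333 / (1 − 1.00808^(−24)).
Denominator 1 − (1+r)^(−24) = 0.175699488.
P = 30.9111 / 0.175699488 ≈ 175.93.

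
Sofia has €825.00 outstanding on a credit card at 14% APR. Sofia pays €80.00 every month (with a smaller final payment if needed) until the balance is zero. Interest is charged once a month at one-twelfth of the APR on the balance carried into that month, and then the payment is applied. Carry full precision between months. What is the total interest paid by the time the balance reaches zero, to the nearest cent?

Monthly rate r = 14%/12 = 1.16667% = 0.0116667.
Payoff takes n = ⌈−ln(1 − rB₀/P)/ln(1+r)⌉ = ⌈11.052⌉ = 12 payments; the last is €4.15.
Total paid = 11·€80.00 + €4.15 = €884.15.
Total interest = total paid − principal = €884.15 − €825.00 = €59.15.

€59.15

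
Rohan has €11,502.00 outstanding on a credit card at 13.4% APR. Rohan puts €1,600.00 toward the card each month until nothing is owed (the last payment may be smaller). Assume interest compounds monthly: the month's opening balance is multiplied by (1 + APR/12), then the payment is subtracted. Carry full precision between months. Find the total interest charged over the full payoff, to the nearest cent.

Monthly rate r = 13.4%/12 = 1.11667% = 0.0111667.
Payoff takes n = ⌈−ln(1 − rB₀/P)/ln(1+r)⌉ = ⌈7.535⌉ = 8 payments; the last is €858.98.
Total paid = 7·€1,600.00 + €858.98 = €12,058.98.
Total interest = total paid − principal = €12,058.98 − €11,502.00 = €556.98.

€556.98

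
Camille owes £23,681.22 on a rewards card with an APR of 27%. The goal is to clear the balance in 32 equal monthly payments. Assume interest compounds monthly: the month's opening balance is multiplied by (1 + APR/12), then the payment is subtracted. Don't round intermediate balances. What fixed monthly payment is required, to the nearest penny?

£1,046.10

Monthly rate r = 27%/12 = 2.25% = 0.0225.
Level-payment amortization: P = B₀·r / (1 − (1+r)^(−n)) = 23681.22·0.0225 / (1 − 1.0225^(−32)).
Denominator 1 − (1+r)^(−32) = 0.509347669.
P = 532.827 / 0.509347669 ≈ 1046.10.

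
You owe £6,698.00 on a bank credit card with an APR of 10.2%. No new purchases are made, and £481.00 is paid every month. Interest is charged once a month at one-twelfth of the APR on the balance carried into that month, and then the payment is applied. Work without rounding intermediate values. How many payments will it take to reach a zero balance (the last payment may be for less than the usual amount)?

Monthly rate r = 10.2%/12 = 0.85% = 0.0085.
Recurrence: B ← B·(1+r) − £481.00.
Month 1: interest £56.93; balance after payment £6,273.93.
Month 2: interest £53.33; balance after payment £5,846.26.
Closed form: n = −ln(1 − rB₀/P)/ln(1+r) = −ln(0.88164)/ln(1.0085) ≈ 14.884, so the balance reaches zero during payment 15.

15 payments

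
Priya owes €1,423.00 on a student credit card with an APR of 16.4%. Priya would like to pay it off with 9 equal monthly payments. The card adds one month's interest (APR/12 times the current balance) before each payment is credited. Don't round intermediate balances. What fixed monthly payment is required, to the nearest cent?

Monthly rate r = 16.4%/12 = 1.36667% = 0.0136667.
Level-payment amortization: P = B₀·r / (1 − (1+r)^(−n)) = 1423.00·0.0136667 / (1 − 1.01367^(−9)).
Denominator 1 − (1+r)^(−9) = 0.11499951.
P = 19.4477 / 0.11499951 ≈ 169.11.

€169.11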